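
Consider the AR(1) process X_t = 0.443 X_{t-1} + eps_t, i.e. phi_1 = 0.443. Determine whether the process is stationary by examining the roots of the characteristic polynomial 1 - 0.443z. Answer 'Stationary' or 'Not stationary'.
\text{Stationary}

The AR(p) characteristic polynomial is P(z) = 1 - 0.443z.
Stationarity requires all roots to lie outside the unit circle, i.e. |z| > 1 for every root.
This is linear in z: 1 + (-0.443) z = 0  =>  z = -1/(-0.443) = 2.257336,  |z| = 2.257336.
Moduli of all roots: 2.2573.
All moduli strictly greater than 1? Yes.
Verdict: Stationary.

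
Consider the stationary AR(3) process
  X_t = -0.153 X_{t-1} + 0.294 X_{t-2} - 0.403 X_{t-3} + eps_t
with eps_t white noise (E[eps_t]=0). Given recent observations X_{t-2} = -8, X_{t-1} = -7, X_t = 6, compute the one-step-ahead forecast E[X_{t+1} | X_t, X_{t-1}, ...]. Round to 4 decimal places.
E[X_{t+1} \mid \mathcal F_t] = 0.2480

For an AR(p) model X_t = c + sum_i phi_i X_{t-i} + eps_t, the
one-step-ahead conditional mean is
  E[X_{t+1} | X_t, ...] = c + sum_i phi_i X_{t+1-i}.
Substitute known values:
  E[X_{t+1} | ...] = (-0.153) * (6) + (0.294) * (-7) + (-0.403) * (-8)
                   = 0.2480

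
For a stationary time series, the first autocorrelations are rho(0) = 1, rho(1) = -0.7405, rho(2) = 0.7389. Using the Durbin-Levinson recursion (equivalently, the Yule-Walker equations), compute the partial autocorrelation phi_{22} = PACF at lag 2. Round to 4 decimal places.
\phi_{22} = 0.4219

The PACF at lag k is phi_{kk}, the last component of the solution
to the Yule-Walker system G_k phi = r_k where
  (G_k)_{ij} = rho(|i - j|), (r_k)_i = rho(i), i,j = 1..k.
Equivalently, Durbin-Levinson gives phi_{kk} iteratively:
  phi_{11} = rho(1)
  phi_{kk} = [rho(k) - sum_{j=1..k-1} phi_{k-1,j} rho(k-j)]
            / [1 - sum_{j=1..k-1} phi_{k-1,j} rho(j)],
  phi_{k,j} = phi_{k-1,j} - phi_{kk} phi_{k-1,k-j},  j = 1..k-1.
Step k = 1:
  phi_11 = rho(1) = -0.7405.
Step k = 2:
  phi_22 = [rho(2) - phi_11 rho(1)] / [1 - phi_11 rho(1)] = [0.7389 - (-0.7405)(-0.7405)] / [1 - (-0.7405)(-0.7405)]
         = 0.19055975 / 0.45165975 = 0.4219.
Therefore phi_{22} = 0.4219.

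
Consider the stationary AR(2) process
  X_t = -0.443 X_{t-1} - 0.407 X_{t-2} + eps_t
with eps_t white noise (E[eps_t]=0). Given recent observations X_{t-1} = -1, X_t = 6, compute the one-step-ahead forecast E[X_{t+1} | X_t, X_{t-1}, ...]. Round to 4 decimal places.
E[X_{t+1} \mid \mathcal F_t] = -2.2510

For an AR(p) model X_t = c + sum_i phi_i X_{t-i} + eps_t, the
one-step-ahead conditional mean is
  E[X_{t+1} | X_t, ...] = c + sum_i phi_i X_{t+1-i}.
Substitute known values:
  E[X_{t+1} | ...] = (-0.443) * (6) + (-0.407) * (-1)
                   = -2.2510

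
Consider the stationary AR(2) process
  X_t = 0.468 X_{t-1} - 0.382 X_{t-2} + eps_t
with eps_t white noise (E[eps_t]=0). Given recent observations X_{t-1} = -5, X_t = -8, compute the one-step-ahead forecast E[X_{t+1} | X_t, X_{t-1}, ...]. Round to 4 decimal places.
E[X_{t+1} \mid \mathcal F_t] = -1.8340

For an AR(p) model X_t = c + sum_i phi_i X_{t-i} + eps_t, the
one-step-ahead conditional mean is
  E[X_{t+1} | X_t, ...] = c + sum_i phi_i X_{t+1-i}.
Substitute known values:
  E[X_{t+1} | ...] = (0.468) * (-8) + (-0.382) * (-5)
                   = -1.8340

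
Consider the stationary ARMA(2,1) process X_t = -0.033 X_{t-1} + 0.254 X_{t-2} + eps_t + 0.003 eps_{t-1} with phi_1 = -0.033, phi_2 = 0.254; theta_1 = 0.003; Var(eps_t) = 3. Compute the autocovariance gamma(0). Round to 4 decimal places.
\gamma(0) = 3.2124

Multiply the model equation by X_{t-k} and take expectations. With theta_0 = psi_0 = 1 and psi_j the MA(infinity) weights, this gives
  gamma(k) - sum_i phi_i gamma(k-i) = c_k,
  c_k = sigma^2 * sum_{j=k..q} theta_j psi_{j-k}   (c_k = 0 for k > q),
using gamma(-m) = gamma(m).
psi-weights needed (psi_j = theta_j + sum_i phi_i psi_{j-i}):
  psi_1 = theta_1 + phi_1 = 0.003 + (-0.033) = -0.03
Right-hand sides:
  c_0 = sigma^2 (1 + theta_1 psi_1) = 3 * (1 + (0.003)(-0.03)) = 3 * 0.99991 = 2.99973
  c_1 = sigma^2 theta_1 = 3 * (0.003) = 0.009
  c_2 = 0
Equations for k = 0, 1, 2 (AR order 2, c_2 = 0):
  (E0) gamma(0) = phi_1 gamma(1) + phi_2 gamma(2) + c_0
  (E1) gamma(1) = phi_1 gamma(0) + phi_2 gamma(1) + c_1
  (E2) gamma(2) = phi_1 gamma(1) + phi_2 gamma(0)
From (E1): gamma(1) = A gamma(0) + B with
  A = phi_1 / (1 - phi_2) = -0.033 / 0.746 = -0.044236,   B = c_1 / (1 - phi_2) = 0.009 / 0.746 = 0.012064.
Insert (E2) into (E0): gamma(0) (1 - phi_2^2) = phi_1 (1 + phi_2) gamma(1) + c_0.
  phi_1 (1 + phi_2) = (-0.033)(1.254) = -0.041382,   1 - phi_2^2 = 0.935484.
Replace gamma(1) by A gamma(0) + B and collect gamma(0):
  gamma(0) [0.935484 - (-0.041382)(-0.044236)] = (-0.041382)(0.012064) + 2.99973
  gamma(0) * 0.933653 = 2.999231
  gamma(0) = 2.999231 / 0.933653 = 3.21236.
Therefore gamma(0) = 3.2124 (to 4 decimal places).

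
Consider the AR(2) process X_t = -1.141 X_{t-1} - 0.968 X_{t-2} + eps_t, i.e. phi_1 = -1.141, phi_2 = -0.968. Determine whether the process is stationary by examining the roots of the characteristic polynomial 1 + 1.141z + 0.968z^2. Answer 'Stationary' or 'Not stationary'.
\text{Stationary}

The AR(p) characteristic polynomial is P(z) = 1 + 1.141z + 0.968z^2.
Stationarity requires all roots to lie outside the unit circle, i.e. |z| > 1 for every root.
Set 1 + (1.141) z + (0.968) z^2 = 0, i.e. a z^2 + b z + c = 0 with a = 0.968, b = 1.141, c = 1.
Discriminant D = b^2 - 4ac = (1.141)^2 - 4*(0.968)*1 = 1.301881 - (3.872) = -2.570119.
D < 0, so the roots are the complex-conjugate pair z = (-b +/- i sqrt(-D)) / (2a) = -0.5894 +/- 0.8281i.
For a conjugate pair |z|^2 = z * conj(z) = (product of roots) = c/a = 1/(0.968) = 1.033058, so |z| = sqrt(1.033058) = 1.0164 for both roots.
Moduli of all roots: 1.0164, 1.0164.
All moduli strictly greater than 1? Yes.
Verdict: Stationary.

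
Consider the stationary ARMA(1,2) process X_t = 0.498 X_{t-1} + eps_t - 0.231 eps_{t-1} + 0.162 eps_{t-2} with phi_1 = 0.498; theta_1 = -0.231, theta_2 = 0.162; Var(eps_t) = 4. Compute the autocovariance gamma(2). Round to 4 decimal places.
\gamma(2) = 1.4515

Multiply the model equation by X_{t-k} and take expectations. With theta_0 = psi_0 = 1 and psi_j the MA(infinity) weights, this gives
  gamma(k) - sum_i phi_i gamma(k-i) = c_k,
  c_k = sigma^2 * sum_{j=k..q} theta_j psi_{j-k}   (c_k = 0 for k > q),
using gamma(-m) = gamma(m).
psi-weights needed (psi_j = theta_j + sum_i phi_i psi_{j-i}):
  psi_1 = theta_1 + phi_1 = -0.231 + (0.498) = 0.267
  psi_2 = theta_2 + phi_1 psi_1 = 0.162 + (0.498)(0.267) = 0.294966
Right-hand sides:
  c_0 = sigma^2 (1 + theta_1 psi_1 + theta_2 psi_2) = 4 * (1 + (-0.231)(0.267) + (0.162)(0.294966)) = 4 * 0.986107 = 3.94443
  c_1 = sigma^2 (theta_1 + theta_2 psi_1) = 4 * (-0.231 + (0.162)(0.267)) = -0.750984
  c_2 = sigma^2 theta_2 = 4 * (0.162) = 0.648
Equations for k = 0 and k = 1 (AR order 1):
  gamma(0) = phi_1 gamma(1) + c_0
  gamma(1) = phi_1 gamma(0) + c_1
Substituting the second into the first: gamma(0) (1 - phi_1^2) = c_0 + phi_1 c_1, so
  gamma(0) = (c_0 + phi_1 c_1) / (1 - phi_1^2) = (3.94443 + (0.498)(-0.750984)) / (1 - (0.498)^2) = 3.57044 / 0.751996 = 4.747951.
  gamma(1) = phi_1 gamma(0) + c_1 = (0.498)(4.747951) + (-0.750984) = 1.613495.
For k = 2: gamma(2) = phi_1 gamma(1) + c_2
  = (0.498)(1.613495) + (0.648) = 1.451521.
Therefore gamma(2) = 1.4515 (to 4 decimal places).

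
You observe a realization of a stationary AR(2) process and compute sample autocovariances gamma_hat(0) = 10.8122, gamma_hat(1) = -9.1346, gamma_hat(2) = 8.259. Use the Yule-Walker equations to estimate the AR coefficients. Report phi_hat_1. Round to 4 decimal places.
\hat\phi_{1} = -0.6970

The Yule-Walker equations for an AR(p) process read, in matrix form,
  Gamma_p phi = r_p,   with   (Gamma_p)_{ij} = gamma(|i - j|),
                       (r_p)_i = gamma(i),   i,j = 1..p.
Substitute the sample gammas (Toeplitz matrix and right-hand side of size 2):
  Gamma_p = [[10.8122, -9.1346], [-9.1346, 10.8122]]
  r_p     = [-9.1346, 8.259]
Written out:
  10.8122 phi_1 - 9.1346 phi_2 = -9.1346
  -9.1346 phi_1 + 10.8122 phi_2 = 8.259
Solve by Cramer's rule:
  det = gamma(0)^2 - gamma(1)^2 = (10.8122)^2 - (-9.1346)^2 = 116.90366884 - 83.44091716 = 33.46275168
  phi_hat_1 = [gamma(1) gamma(0) - gamma(1) gamma(2)] / det = [(-9.1346)(10.8122) - (-9.1346)(8.259)] / 33.46275168 = -23.32246072 / 33.46275168 = -0.697
  phi_hat_2 = [gamma(0) gamma(2) - gamma(1)^2] / det = [(10.8122)(8.259) - (-9.1346)^2] / 33.46275168 = 5.85704264 / 33.46275168 = 0.175
So phi_hat = [-0.6970, 0.1750].
Therefore phi_hat_1 = -0.6970.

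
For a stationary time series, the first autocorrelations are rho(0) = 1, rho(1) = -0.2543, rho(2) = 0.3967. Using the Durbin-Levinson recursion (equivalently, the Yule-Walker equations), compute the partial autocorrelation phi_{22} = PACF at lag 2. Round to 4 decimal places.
\phi_{22} = 0.3550

The PACF at lag k is phi_{kk}, the last component of the solution
to the Yule-Walker system G_k phi = r_k where
  (G_k)_{ij} = rho(|i - j|), (r_k)_i = rho(i), i,j = 1..k.
Equivalently, Durbin-Levinson gives phi_{kk} iteratively:
  phi_{11} = rho(1)
  phi_{kk} = [rho(k) - sum_{j=1..k-1} phi_{k-1,j} rho(k-j)]
            / [1 - sum_{j=1..k-1} phi_{k-1,j} rho(j)],
  phi_{k,j} = phi_{k-1,j} - phi_{kk} phi_{k-1,k-j},  j = 1..k-1.
Step k = 1:
  phi_11 = rho(1) = -0.2543.
Step k = 2:
  phi_22 = [rho(2) - phi_11 rho(1)] / [1 - phi_11 rho(1)] = [0.3967 - (-0.2543)(-0.2543)] / [1 - (-0.2543)(-0.2543)]
         = 0.33203151 / 0.93533151 = 0.355.
Therefore phi_{22} = 0.3550.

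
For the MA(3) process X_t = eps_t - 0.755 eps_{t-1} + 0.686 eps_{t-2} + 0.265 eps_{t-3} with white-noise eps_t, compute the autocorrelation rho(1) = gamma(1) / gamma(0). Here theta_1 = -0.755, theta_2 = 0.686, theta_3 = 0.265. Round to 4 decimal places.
\rho(1) = -0.5169

For an MA(q) process with theta_0 = 1, the autocovariance is
  gamma(k) = sigma^2 * sum_{i=0..q-k} theta_i * theta_{i+k},
and rho(k) = gamma(k) / gamma(0). Sigma^2 cancels.
  numerator   = (1)*(-0.755) + (-0.755)*(0.686) + (0.686)*(0.265) = -1.09114.
  denominator = (1)^2 + (-0.755)^2 + (0.686)^2 + (0.265)^2 = 2.110846.
  rho(1) = -1.09114 / 2.110846 = -0.5169.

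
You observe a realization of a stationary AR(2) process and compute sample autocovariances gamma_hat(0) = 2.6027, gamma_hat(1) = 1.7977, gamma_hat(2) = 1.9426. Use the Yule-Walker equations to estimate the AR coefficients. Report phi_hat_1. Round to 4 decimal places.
\hat\phi_{1} = 0.3350

The Yule-Walker equations for an AR(p) process read, in matrix form,
  Gamma_p phi = r_p,   with   (Gamma_p)_{ij} = gamma(|i - j|),
                       (r_p)_i = gamma(i),   i,j = 1..p.
Substitute the sample gammas (Toeplitz matrix and right-hand side of size 2):
  Gamma_p = [[2.6027, 1.7977], [1.7977, 2.6027]]
  r_p     = [1.7977, 1.9426]
Written out:
  2.6027 phi_1 + 1.7977 phi_2 = 1.7977
  1.7977 phi_1 + 2.6027 phi_2 = 1.9426
Solve by Cramer's rule:
  det = gamma(0)^2 - gamma(1)^2 = (2.6027)^2 - (1.7977)^2 = 6.77404729 - 3.23172529 = 3.542322
  phi_hat_1 = [gamma(1) gamma(0) - gamma(1) gamma(2)] / det = [(1.7977)(2.6027) - (1.7977)(1.9426)] / 3.542322 = 1.18666177 / 3.542322 = 0.335
  phi_hat_2 = [gamma(0) gamma(2) - gamma(1)^2] / det = [(2.6027)(1.9426) - (1.7977)^2] / 3.542322 = 1.82427973 / 3.542322 = 0.515
So phi_hat = [0.3350, 0.5150].
Therefore phi_hat_1 = 0.3350.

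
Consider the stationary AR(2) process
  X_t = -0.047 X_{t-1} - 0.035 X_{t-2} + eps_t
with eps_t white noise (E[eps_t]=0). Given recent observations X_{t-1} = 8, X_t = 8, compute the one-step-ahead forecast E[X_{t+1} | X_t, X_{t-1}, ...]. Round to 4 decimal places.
E[X_{t+1} \mid \mathcal F_t] = -0.6560

For an AR(p) model X_t = c + sum_i phi_i X_{t-i} + eps_t, the
one-step-ahead conditional mean is
  E[X_{t+1} | X_t, ...] = c + sum_i phi_i X_{t+1-i}.
Substitute known values:
  E[X_{t+1} | ...] = (-0.047) * (8) + (-0.035) * (8)
                   = -0.6560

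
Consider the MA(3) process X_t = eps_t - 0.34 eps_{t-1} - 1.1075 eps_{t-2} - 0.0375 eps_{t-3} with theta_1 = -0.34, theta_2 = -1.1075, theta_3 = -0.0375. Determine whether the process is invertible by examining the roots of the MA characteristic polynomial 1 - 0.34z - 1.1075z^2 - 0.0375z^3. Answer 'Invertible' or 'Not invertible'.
\text{Not invertible}

The MA(q) characteristic polynomial is P(z) = 1 - 0.34z - 1.1075z^2 - 0.0375z^3.
Invertibility requires all roots to lie outside the unit circle, i.e. |z| > 1 for every root.
Degree 3: look for a simple real root z0 first, then factor out (1 - z/z0) and solve the remaining quadratic.
Testing z0 = 0.8: P(0.8) = 1 + (-0.34)(0.8) + (-1.1075)(0.8)^2 + (-0.0375)(0.8)^3
  = 1 + (-0.272) + (-0.7088) + (-0.0192) = 0.  So z_0 = 0.8 is a root, |z_0| = 0.8.
Divide out the factor (1 - 1.25 z) = (1 - z/z0) (since 1/z0 = 1.25):
  P(z) = (1 - 1.25 z)(1 + (0.91) z + (0.03) z^2)
  [check: z-coef 0.91 - (1.25) = -0.34; z^2-coef 0.03 - (1.25)(0.91) = -1.1075; z^3-coef -(1.25)(0.03) = -0.0375.]
Remaining roots from the quadratic factor 1 + (0.91) z + (0.03) z^2:
  Set 1 + (0.91) z + (0.03) z^2 = 0, i.e. a z^2 + b z + c = 0 with a = 0.03, b = 0.91, c = 1.
  Discriminant D = b^2 - 4ac = (0.91)^2 - 4*(0.03)*1 = 0.8281 - (0.12) = 0.7081.
  D >= 0, so the roots are real: z = (-b +/- sqrt(D)) / (2a) = (-0.91 +/- 0.841487) / (0.06).
    z_1 = (-0.91 + 0.841487) / (0.06) = -1.1419,   |z_1| = 1.1419.
    z_2 = (-0.91 - 0.841487) / (0.06) = -29.1914,   |z_2| = 29.1914.
Moduli of all roots: 0.8000, 1.1419, 29.1914.
All moduli strictly greater than 1? No.
Verdict: Not invertible.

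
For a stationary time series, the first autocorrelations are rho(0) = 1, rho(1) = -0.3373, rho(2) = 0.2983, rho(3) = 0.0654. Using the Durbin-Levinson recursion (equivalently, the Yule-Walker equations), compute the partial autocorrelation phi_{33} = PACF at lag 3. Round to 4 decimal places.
\phi_{33} = 0.2539

The PACF at lag k is phi_{kk}, the last component of the solution
to the Yule-Walker system G_k phi = r_k where
  (G_k)_{ij} = rho(|i - j|), (r_k)_i = rho(i), i,j = 1..k.
Equivalently, Durbin-Levinson gives phi_{kk} iteratively:
  phi_{11} = rho(1)
  phi_{kk} = [rho(k) - sum_{j=1..k-1} phi_{k-1,j} rho(k-j)]
            / [1 - sum_{j=1..k-1} phi_{k-1,j} rho(j)],
  phi_{k,j} = phi_{k-1,j} - phi_{kk} phi_{k-1,k-j},  j = 1..k-1.
Step k = 1:
  phi_11 = rho(1) = -0.3373.
Step k = 2:
  phi_22 = [rho(2) - phi_11 rho(1)] / [1 - phi_11 rho(1)] = [0.2983 - (-0.3373)(-0.3373)] / [1 - (-0.3373)(-0.3373)]
         = 0.18452871 / 0.88622871 = 0.208218.
  Update: phi_21 = phi_11 - phi_22 phi_11 = -0.3373 - (0.208218)(-0.3373) = -0.267068.
Step k = 3:
  phi_33 = [rho(3) - phi_21 rho(2) - phi_22 rho(1)] / [1 - phi_21 rho(1) - phi_22 rho(2)]
    numerator   = 0.0654 - (-0.267068)(0.2983) - (0.208218)(-0.3373) = 0.21529832
    denominator = 1 - (-0.267068)(-0.3373) - (0.208218)(0.2983) = 0.84780652
  phi_33 = 0.21529832 / 0.84780652 = 0.2539.
Therefore phi_{33} = 0.2539.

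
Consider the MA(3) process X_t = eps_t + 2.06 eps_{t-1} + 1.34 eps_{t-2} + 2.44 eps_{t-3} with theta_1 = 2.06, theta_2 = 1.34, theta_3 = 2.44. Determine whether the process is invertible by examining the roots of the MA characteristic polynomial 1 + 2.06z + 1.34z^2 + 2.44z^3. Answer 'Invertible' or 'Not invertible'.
\text{Not invertible}

The MA(q) characteristic polynomial is P(z) = 1 + 2.06z + 1.34z^2 + 2.44z^3.
Invertibility requires all roots to lie outside the unit circle, i.e. |z| > 1 for every root.
Degree 3: look for a simple real root z0 first, then factor out (1 - z/z0) and solve the remaining quadratic.
Testing z0 = -0.5: P(-0.5) = 1 + (2.06)(-0.5) + (1.34)(-0.5)^2 + (2.44)(-0.5)^3
  = 1 + (-1.03) + (0.335) + (-0.305) = 0.  So z_0 = -0.5 is a root, |z_0| = 0.5.
Divide out the factor (1 + 2 z) = (1 - z/z0) (since 1/z0 = -2):
  P(z) = (1 + 2 z)(1 + (0.06) z + (1.22) z^2)
  [check: z-coef 0.06 - (-2) = 2.06; z^2-coef 1.22 - (-2)(0.06) = 1.34; z^3-coef -(-2)(1.22) = 2.44.]
Remaining roots from the quadratic factor 1 + (0.06) z + (1.22) z^2:
  Set 1 + (0.06) z + (1.22) z^2 = 0, i.e. a z^2 + b z + c = 0 with a = 1.22, b = 0.06, c = 1.
  Discriminant D = b^2 - 4ac = (0.06)^2 - 4*(1.22)*1 = 0.0036 - (4.88) = -4.8764.
  D < 0, so the roots are the complex-conjugate pair z = (-b +/- i sqrt(-D)) / (2a) = -0.0246 +/- 0.905i.
  For a conjugate pair |z|^2 = z * conj(z) = (product of roots) = c/a = 1/(1.22) = 0.819672, so |z| = sqrt(0.819672) = 0.9054 for both roots.
Moduli of all roots: 0.5000, 0.9054, 0.9054.
All moduli strictly greater than 1? No.
Verdict: Not invertible.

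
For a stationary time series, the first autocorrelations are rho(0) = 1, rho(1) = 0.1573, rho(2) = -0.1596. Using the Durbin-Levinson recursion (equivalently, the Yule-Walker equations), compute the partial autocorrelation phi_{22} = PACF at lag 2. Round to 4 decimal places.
\phi_{22} = -0.1890

The PACF at lag k is phi_{kk}, the last component of the solution
to the Yule-Walker system G_k phi = r_k where
  (G_k)_{ij} = rho(|i - j|), (r_k)_i = rho(i), i,j = 1..k.
Equivalently, Durbin-Levinson gives phi_{kk} iteratively:
  phi_{11} = rho(1)
  phi_{kk} = [rho(k) - sum_{j=1..k-1} phi_{k-1,j} rho(k-j)]
            / [1 - sum_{j=1..k-1} phi_{k-1,j} rho(j)],
  phi_{k,j} = phi_{k-1,j} - phi_{kk} phi_{k-1,k-j},  j = 1..k-1.
Step k = 1:
  phi_11 = rho(1) = 0.1573.
Step k = 2:
  phi_22 = [rho(2) - phi_11 rho(1)] / [1 - phi_11 rho(1)] = [-0.1596 - (0.1573)(0.1573)] / [1 - (0.1573)(0.1573)]
         = -0.18434329 / 0.97525671 = -0.189.
Therefore phi_{22} = -0.1890.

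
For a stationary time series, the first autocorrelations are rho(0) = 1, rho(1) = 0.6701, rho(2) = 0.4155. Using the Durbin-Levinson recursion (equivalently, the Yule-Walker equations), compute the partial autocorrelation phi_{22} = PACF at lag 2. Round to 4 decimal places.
\phi_{22} = -0.0609

The PACF at lag k is phi_{kk}, the last component of the solution
to the Yule-Walker system G_k phi = r_k where
  (G_k)_{ij} = rho(|i - j|), (r_k)_i = rho(i), i,j = 1..k.
Equivalently, Durbin-Levinson gives phi_{kk} iteratively:
  phi_{11} = rho(1)
  phi_{kk} = [rho(k) - sum_{j=1..k-1} phi_{k-1,j} rho(k-j)]
            / [1 - sum_{j=1..k-1} phi_{k-1,j} rho(j)],
  phi_{k,j} = phi_{k-1,j} - phi_{kk} phi_{k-1,k-j},  j = 1..k-1.
Step k = 1:
  phi_11 = rho(1) = 0.6701.
Step k = 2:
  phi_22 = [rho(2) - phi_11 rho(1)] / [1 - phi_11 rho(1)] = [0.4155 - (0.6701)(0.6701)] / [1 - (0.6701)(0.6701)]
         = -0.03353401 / 0.55096599 = -0.0609.
Therefore phi_{22} = -0.0609.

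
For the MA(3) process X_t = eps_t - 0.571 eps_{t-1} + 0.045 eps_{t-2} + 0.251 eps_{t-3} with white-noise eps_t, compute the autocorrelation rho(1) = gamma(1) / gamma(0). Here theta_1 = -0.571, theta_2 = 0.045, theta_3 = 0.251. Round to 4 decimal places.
\rho(1) = -0.4208

For an MA(q) process with theta_0 = 1, the autocovariance is
  gamma(k) = sigma^2 * sum_{i=0..q-k} theta_i * theta_{i+k},
and rho(k) = gamma(k) / gamma(0). Sigma^2 cancels.
  numerator   = (1)*(-0.571) + (-0.571)*(0.045) + (0.045)*(0.251) = -0.5854.
  denominator = (1)^2 + (-0.571)^2 + (0.045)^2 + (0.251)^2 = 1.391067.
  rho(1) = -0.5854 / 1.391067 = -0.4208.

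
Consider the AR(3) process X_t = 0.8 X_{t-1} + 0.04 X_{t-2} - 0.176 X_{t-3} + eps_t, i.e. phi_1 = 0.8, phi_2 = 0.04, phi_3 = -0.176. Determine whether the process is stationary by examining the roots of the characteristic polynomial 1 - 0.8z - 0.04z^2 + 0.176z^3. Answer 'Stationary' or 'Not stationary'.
\text{Stationary}

The AR(p) characteristic polynomial is P(z) = 1 - 0.8z - 0.04z^2 + 0.176z^3.
Stationarity requires all roots to lie outside the unit circle, i.e. |z| > 1 for every root.
Degree 3: look for a simple real root z0 first, then factor out (1 - z/z0) and solve the remaining quadratic.
Testing z0 = -2.5: P(-2.5) = 1 + (-0.8)(-2.5) + (-0.04)(-2.5)^2 + (0.176)(-2.5)^3
  = 1 + (2) + (-0.25) + (-2.75) = 0.  So z_0 = -2.5 is a root, |z_0| = 2.5.
Divide out the factor (1 + 0.4 z) = (1 - z/z0) (since 1/z0 = -0.4):
  P(z) = (1 + 0.4 z)(1 + (-1.2) z + (0.44) z^2)
  [check: z-coef -1.2 - (-0.4) = -0.8; z^2-coef 0.44 - (-0.4)(-1.2) = -0.04; z^3-coef -(-0.4)(0.44) = 0.176.]
Remaining roots from the quadratic factor 1 + (-1.2) z + (0.44) z^2:
  Set 1 + (-1.2) z + (0.44) z^2 = 0, i.e. a z^2 + b z + c = 0 with a = 0.44, b = -1.2, c = 1.
  Discriminant D = b^2 - 4ac = (-1.2)^2 - 4*(0.44)*1 = 1.44 - (1.76) = -0.32.
  D < 0, so the roots are the complex-conjugate pair z = (-b +/- i sqrt(-D)) / (2a) = 1.3636 +/- 0.6428i.
  For a conjugate pair |z|^2 = z * conj(z) = (product of roots) = c/a = 1/(0.44) = 2.272727, so |z| = sqrt(2.272727) = 1.5076 for both roots.
Moduli of all roots: 2.5000, 1.5076, 1.5076.
All moduli strictly greater than 1? Yes.
Verdict: Stationary.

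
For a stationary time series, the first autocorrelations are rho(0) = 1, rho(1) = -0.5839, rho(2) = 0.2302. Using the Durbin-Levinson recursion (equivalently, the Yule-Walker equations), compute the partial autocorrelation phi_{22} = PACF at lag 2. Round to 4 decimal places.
\phi_{22} = -0.1680

The PACF at lag k is phi_{kk}, the last component of the solution
to the Yule-Walker system G_k phi = r_k where
  (G_k)_{ij} = rho(|i - j|), (r_k)_i = rho(i), i,j = 1..k.
Equivalently, Durbin-Levinson gives phi_{kk} iteratively:
  phi_{11} = rho(1)
  phi_{kk} = [rho(k) - sum_{j=1..k-1} phi_{k-1,j} rho(k-j)]
            / [1 - sum_{j=1..k-1} phi_{k-1,j} rho(j)],
  phi_{k,j} = phi_{k-1,j} - phi_{kk} phi_{k-1,k-j},  j = 1..k-1.
Step k = 1:
  phi_11 = rho(1) = -0.5839.
Step k = 2:
  phi_22 = [rho(2) - phi_11 rho(1)] / [1 - phi_11 rho(1)] = [0.2302 - (-0.5839)(-0.5839)] / [1 - (-0.5839)(-0.5839)]
         = -0.11073921 / 0.65906079 = -0.168.
Therefore phi_{22} = -0.1680.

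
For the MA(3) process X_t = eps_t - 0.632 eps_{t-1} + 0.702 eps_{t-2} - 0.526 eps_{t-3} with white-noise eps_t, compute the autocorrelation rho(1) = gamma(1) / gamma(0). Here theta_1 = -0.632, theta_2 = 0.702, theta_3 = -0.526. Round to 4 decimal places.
\rho(1) = -0.6662

For an MA(q) process with theta_0 = 1, the autocovariance is
  gamma(k) = sigma^2 * sum_{i=0..q-k} theta_i * theta_{i+k},
and rho(k) = gamma(k) / gamma(0). Sigma^2 cancels.
  numerator   = (1)*(-0.632) + (-0.632)*(0.702) + (0.702)*(-0.526) = -1.444916.
  denominator = (1)^2 + (-0.632)^2 + (0.702)^2 + (-0.526)^2 = 2.168904.
  rho(1) = -1.444916 / 2.168904 = -0.6662.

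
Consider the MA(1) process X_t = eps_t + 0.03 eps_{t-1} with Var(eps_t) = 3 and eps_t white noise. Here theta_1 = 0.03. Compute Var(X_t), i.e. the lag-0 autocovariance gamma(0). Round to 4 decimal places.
\gamma(0) = 3.0027

For an MA(q) process X_t = eps_t + sum_i theta_i eps_{t-i} with
Var(eps_t) = sigma^2, the variance is
  gamma(0) = sigma^2 * (1 + sum_i theta_i^2).
  sum_i theta_i^2 = (0.03)^2 = 0.0009.
  gamma(0) = 3 * (1 + 0.0009) = 3 * 1.0009 = 3.0027.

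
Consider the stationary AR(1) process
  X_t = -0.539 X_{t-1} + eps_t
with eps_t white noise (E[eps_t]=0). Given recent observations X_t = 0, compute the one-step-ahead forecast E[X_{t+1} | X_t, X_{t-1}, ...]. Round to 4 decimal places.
E[X_{t+1} \mid \mathcal F_t] = 0.0000

For an AR(p) model X_t = c + sum_i phi_i X_{t-i} + eps_t, the
one-step-ahead conditional mean is
  E[X_{t+1} | X_t, ...] = c + sum_i phi_i X_{t+1-i}.
Substitute known values:
  E[X_{t+1} | ...] = (-0.539) * (0)
                   = 0.0000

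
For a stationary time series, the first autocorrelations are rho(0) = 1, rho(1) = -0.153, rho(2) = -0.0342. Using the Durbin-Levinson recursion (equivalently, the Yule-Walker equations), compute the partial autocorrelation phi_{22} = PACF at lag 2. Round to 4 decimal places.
\phi_{22} = -0.0590

The PACF at lag k is phi_{kk}, the last component of the solution
to the Yule-Walker system G_k phi = r_k where
  (G_k)_{ij} = rho(|i - j|), (r_k)_i = rho(i), i,j = 1..k.
Equivalently, Durbin-Levinson gives phi_{kk} iteratively:
  phi_{11} = rho(1)
  phi_{kk} = [rho(k) - sum_{j=1..k-1} phi_{k-1,j} rho(k-j)]
            / [1 - sum_{j=1..k-1} phi_{k-1,j} rho(j)],
  phi_{k,j} = phi_{k-1,j} - phi_{kk} phi_{k-1,k-j},  j = 1..k-1.
Step k = 1:
  phi_11 = rho(1) = -0.153.
Step k = 2:
  phi_22 = [rho(2) - phi_11 rho(1)] / [1 - phi_11 rho(1)] = [-0.0342 - (-0.153)(-0.153)] / [1 - (-0.153)(-0.153)]
         = -0.057609 / 0.976591 = -0.059.
Therefore phi_{22} = -0.0590.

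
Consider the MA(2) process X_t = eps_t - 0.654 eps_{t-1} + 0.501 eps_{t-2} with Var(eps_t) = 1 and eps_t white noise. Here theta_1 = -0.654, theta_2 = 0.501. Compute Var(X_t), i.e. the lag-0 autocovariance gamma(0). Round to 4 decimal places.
\gamma(0) = 1.6787

For an MA(q) process X_t = eps_t + sum_i theta_i eps_{t-i} with
Var(eps_t) = sigma^2, the variance is
  gamma(0) = sigma^2 * (1 + sum_i theta_i^2).
  sum_i theta_i^2 = (-0.654)^2 + (0.501)^2 = 0.427716 + 0.251001 = 0.678717.
  gamma(0) = 1 * (1 + 0.678717) = 1 * 1.678717 = 1.678717, which rounds to 1.6787.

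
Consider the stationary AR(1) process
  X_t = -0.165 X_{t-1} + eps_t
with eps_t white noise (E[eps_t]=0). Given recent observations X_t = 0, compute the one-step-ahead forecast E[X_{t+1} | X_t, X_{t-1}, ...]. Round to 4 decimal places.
E[X_{t+1} \mid \mathcal F_t] = 0.0000

For an AR(p) model X_t = c + sum_i phi_i X_{t-i} + eps_t, the
one-step-ahead conditional mean is
  E[X_{t+1} | X_t, ...] = c + sum_i phi_i X_{t+1-i}.
Substitute known values:
  E[X_{t+1} | ...] = (-0.165) * (0)
                   = 0.0000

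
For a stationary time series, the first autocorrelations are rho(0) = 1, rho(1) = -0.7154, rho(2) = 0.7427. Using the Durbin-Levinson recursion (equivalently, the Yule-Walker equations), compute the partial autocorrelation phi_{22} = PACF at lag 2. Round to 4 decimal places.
\phi_{22} = 0.4730

The PACF at lag k is phi_{kk}, the last component of the solution
to the Yule-Walker system G_k phi = r_k where
  (G_k)_{ij} = rho(|i - j|), (r_k)_i = rho(i), i,j = 1..k.
Equivalently, Durbin-Levinson gives phi_{kk} iteratively:
  phi_{11} = rho(1)
  phi_{kk} = [rho(k) - sum_{j=1..k-1} phi_{k-1,j} rho(k-j)]
            / [1 - sum_{j=1..k-1} phi_{k-1,j} rho(j)],
  phi_{k,j} = phi_{k-1,j} - phi_{kk} phi_{k-1,k-j},  j = 1..k-1.
Step k = 1:
  phi_11 = rho(1) = -0.7154.
Step k = 2:
  phi_22 = [rho(2) - phi_11 rho(1)] / [1 - phi_11 rho(1)] = [0.7427 - (-0.7154)(-0.7154)] / [1 - (-0.7154)(-0.7154)]
         = 0.23090284 / 0.48820284 = 0.473.
Therefore phi_{22} = 0.4730.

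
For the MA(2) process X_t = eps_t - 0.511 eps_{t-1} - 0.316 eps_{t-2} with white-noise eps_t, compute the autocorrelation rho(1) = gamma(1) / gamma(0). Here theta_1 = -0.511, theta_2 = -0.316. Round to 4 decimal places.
\rho(1) = -0.2568

For an MA(q) process with theta_0 = 1, the autocovariance is
  gamma(k) = sigma^2 * sum_{i=0..q-k} theta_i * theta_{i+k},
and rho(k) = gamma(k) / gamma(0). Sigma^2 cancels.
  numerator   = (1)*(-0.511) + (-0.511)*(-0.316) = -0.349524.
  denominator = (1)^2 + (-0.511)^2 + (-0.316)^2 = 1.360977.
  rho(1) = -0.349524 / 1.360977 = -0.2568.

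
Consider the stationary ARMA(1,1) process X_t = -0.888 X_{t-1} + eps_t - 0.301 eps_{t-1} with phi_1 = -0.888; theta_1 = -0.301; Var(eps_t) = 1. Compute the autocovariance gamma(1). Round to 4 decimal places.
\gamma(1) = -7.1259

Multiply the model equation by X_{t-k} and take expectations. With theta_0 = psi_0 = 1 and psi_j the MA(infinity) weights, this gives
  gamma(k) - sum_i phi_i gamma(k-i) = c_k,
  c_k = sigma^2 * sum_{j=k..q} theta_j psi_{j-k}   (c_k = 0 for k > q),
using gamma(-m) = gamma(m).
psi-weights needed (psi_j = theta_j + sum_i phi_i psi_{j-i}):
  psi_1 = theta_1 + phi_1 = -0.301 + (-0.888) = -1.189
Right-hand sides:
  c_0 = sigma^2 (1 + theta_1 psi_1) = 1 * (1 + (-0.301)(-1.189)) = 1 * 1.357889 = 1.357889
  c_1 = sigma^2 theta_1 = 1 * (-0.301) = -0.301
  c_2 = 0
Equations for k = 0 and k = 1 (AR order 1):
  gamma(0) = phi_1 gamma(1) + c_0
  gamma(1) = phi_1 gamma(0) + c_1
Substituting the second into the first: gamma(0) (1 - phi_1^2) = c_0 + phi_1 c_1, so
  gamma(0) = (c_0 + phi_1 c_1) / (1 - phi_1^2) = (1.357889 + (-0.888)(-0.301)) / (1 - (-0.888)^2) = 1.625177 / 0.211456 = 7.685651.
  gamma(1) = phi_1 gamma(0) + c_1 = (-0.888)(7.685651) + (-0.301) = -7.125858.
Therefore gamma(1) = -7.1259 (to 4 decimal places).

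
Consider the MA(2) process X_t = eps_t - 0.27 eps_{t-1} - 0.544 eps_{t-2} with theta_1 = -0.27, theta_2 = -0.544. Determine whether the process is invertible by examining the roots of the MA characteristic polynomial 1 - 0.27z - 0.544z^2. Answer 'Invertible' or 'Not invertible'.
\text{Invertible}

The MA(q) characteristic polynomial is P(z) = 1 - 0.27z - 0.544z^2.
Invertibility requires all roots to lie outside the unit circle, i.e. |z| > 1 for every root.
Set 1 + (-0.27) z + (-0.544) z^2 = 0, i.e. a z^2 + b z + c = 0 with a = -0.544, b = -0.27, c = 1.
Discriminant D = b^2 - 4ac = (-0.27)^2 - 4*(-0.544)*1 = 0.0729 - (-2.176) = 2.2489.
D >= 0, so the roots are real: z = (-b +/- sqrt(D)) / (2a) = (0.27 +/- 1.499633) / (-1.088).
  z_1 = (0.27 + 1.499633) / (-1.088) = -1.6265,   |z_1| = 1.6265.
  z_2 = (0.27 - 1.499633) / (-1.088) = 1.1302,   |z_2| = 1.1302.
Moduli of all roots: 1.6265, 1.1302.
All moduli strictly greater than 1? Yes.
Verdict: Invertible.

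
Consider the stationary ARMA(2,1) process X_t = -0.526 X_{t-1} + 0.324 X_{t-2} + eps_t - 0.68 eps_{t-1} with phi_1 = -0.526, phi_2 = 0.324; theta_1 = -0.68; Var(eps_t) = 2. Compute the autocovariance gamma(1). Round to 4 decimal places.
\gamma(1) = -13.1199

Multiply the model equation by X_{t-k} and take expectations. With theta_0 = psi_0 = 1 and psi_j the MA(infinity) weights, this gives
  gamma(k) - sum_i phi_i gamma(k-i) = c_k,
  c_k = sigma^2 * sum_{j=k..q} theta_j psi_{j-k}   (c_k = 0 for k > q),
using gamma(-m) = gamma(m).
psi-weights needed (psi_j = theta_j + sum_i phi_i psi_{j-i}):
  psi_1 = theta_1 + phi_1 = -0.68 + (-0.526) = -1.206
Right-hand sides:
  c_0 = sigma^2 (1 + theta_1 psi_1) = 2 * (1 + (-0.68)(-1.206)) = 2 * 1.82008 = 3.64016
  c_1 = sigma^2 theta_1 = 2 * (-0.68) = -1.36
  c_2 = 0
Equations for k = 0, 1, 2 (AR order 2, c_2 = 0):
  (E0) gamma(0) = phi_1 gamma(1) + phi_2 gamma(2) + c_0
  (E1) gamma(1) = phi_1 gamma(0) + phi_2 gamma(1) + c_1
  (E2) gamma(2) = phi_1 gamma(1) + phi_2 gamma(0)
From (E1): gamma(1) = A gamma(0) + B with
  A = phi_1 / (1 - phi_2) = -0.526 / 0.676 = -0.778107,   B = c_1 / (1 - phi_2) = -1.36 / 0.676 = -2.011834.
Insert (E2) into (E0): gamma(0) (1 - phi_2^2) = phi_1 (1 + phi_2) gamma(1) + c_0.
  phi_1 (1 + phi_2) = (-0.526)(1.324) = -0.696424,   1 - phi_2^2 = 0.895024.
Replace gamma(1) by A gamma(0) + B and collect gamma(0):
  gamma(0) [0.895024 - (-0.696424)(-0.778107)] = (-0.696424)(-2.011834) + 3.64016
  gamma(0) * 0.353132 = 5.04125
  gamma(0) = 5.04125 / 0.353132 = 14.275824.
  gamma(1) = A gamma(0) + B = (-0.778107)(14.275824) + (-2.011834) = -13.119946.
Therefore gamma(1) = -13.1199 (to 4 decimal places).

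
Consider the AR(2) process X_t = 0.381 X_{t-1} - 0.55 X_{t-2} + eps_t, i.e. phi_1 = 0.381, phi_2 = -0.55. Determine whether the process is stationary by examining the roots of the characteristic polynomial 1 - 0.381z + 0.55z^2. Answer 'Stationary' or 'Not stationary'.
\text{Stationary}

The AR(p) characteristic polynomial is P(z) = 1 - 0.381z + 0.55z^2.
Stationarity requires all roots to lie outside the unit circle, i.e. |z| > 1 for every root.
Set 1 + (-0.381) z + (0.55) z^2 = 0, i.e. a z^2 + b z + c = 0 with a = 0.55, b = -0.381, c = 1.
Discriminant D = b^2 - 4ac = (-0.381)^2 - 4*(0.55)*1 = 0.145161 - (2.2) = -2.054839.
D < 0, so the roots are the complex-conjugate pair z = (-b +/- i sqrt(-D)) / (2a) = 0.3464 +/- 1.3032i.
For a conjugate pair |z|^2 = z * conj(z) = (product of roots) = c/a = 1/(0.55) = 1.818182, so |z| = sqrt(1.818182) = 1.3484 for both roots.
Moduli of all roots: 1.3484, 1.3484.
All moduli strictly greater than 1? Yes.
Verdict: Stationary.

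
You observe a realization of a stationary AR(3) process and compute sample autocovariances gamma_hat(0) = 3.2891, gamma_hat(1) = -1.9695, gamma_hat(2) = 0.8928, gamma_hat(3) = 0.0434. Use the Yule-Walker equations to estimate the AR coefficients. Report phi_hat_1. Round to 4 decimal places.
\hat\phi_{1} = -0.6550

The Yule-Walker equations for an AR(p) process read, in matrix form,
  Gamma_p phi = r_p,   with   (Gamma_p)_{ij} = gamma(|i - j|),
                       (r_p)_i = gamma(i),   i,j = 1..p.
Substitute the sample gammas (Toeplitz matrix and right-hand side of size 3):
  Gamma_p = [[3.2891, -1.9695, 0.8928], [-1.9695, 3.2891, -1.9695], [0.8928, -1.9695, 3.2891]]
  r_p     = [-1.9695, 0.8928, 0.0434]
Written out (R1..R3):
  (R1) 3.2891 phi_1 - 1.9695 phi_2 + 0.8928 phi_3 = -1.9695
  (R2) -1.9695 phi_1 + 3.2891 phi_2 - 1.9695 phi_3 = 0.8928
  (R3) 0.8928 phi_1 - 1.9695 phi_2 + 3.2891 phi_3 = 0.0434
Gaussian elimination:
  R2 <- R2 - (-1.9695/3.2891) R1 = R2 - (-0.598796) R1:  2.109771 phi_2 - 1.434895 phi_3 = -0.286529
  R3 <- R3 - (0.8928/3.2891) R1 = R3 - (0.271442) R1:  -1.434895 phi_2 + 3.046757 phi_3 = 0.578005
  R3 <- R3 - (-1.434895/2.109771) R2 = R3 - (-0.680119) R2:  2.070858 phi_3 = 0.383132
Back-substitution:
  phi_hat_3 = 0.383132 / 2.070858 = 0.185011
  phi_hat_2 = (-0.286529 - (-1.434895)(0.185011)) / 2.109771 = -0.009981
  phi_hat_1 = (-1.9695 - (-1.9695)(-0.009981) - (0.8928)(0.185011)) / 3.2891 = -0.654992
So phi_hat = [-0.6550, -0.0100, 0.1850].
Therefore phi_hat_1 = -0.6550.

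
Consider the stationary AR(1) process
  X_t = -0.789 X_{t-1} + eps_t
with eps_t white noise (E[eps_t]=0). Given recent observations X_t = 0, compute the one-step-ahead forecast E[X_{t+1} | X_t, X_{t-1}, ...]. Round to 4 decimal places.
E[X_{t+1} \mid \mathcal F_t] = 0.0000

For an AR(p) model X_t = c + sum_i phi_i X_{t-i} + eps_t, the
one-step-ahead conditional mean is
  E[X_{t+1} | X_t, ...] = c + sum_i phi_i X_{t+1-i}.
Substitute known values:
  E[X_{t+1} | ...] = (-0.789) * (0)
                   = 0.0000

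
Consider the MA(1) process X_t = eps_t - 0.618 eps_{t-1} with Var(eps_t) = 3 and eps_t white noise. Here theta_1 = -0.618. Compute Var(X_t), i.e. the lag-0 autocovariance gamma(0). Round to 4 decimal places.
\gamma(0) = 4.1458

For an MA(q) process X_t = eps_t + sum_i theta_i eps_{t-i} with
Var(eps_t) = sigma^2, the variance is
  gamma(0) = sigma^2 * (1 + sum_i theta_i^2).
  sum_i theta_i^2 = (-0.618)^2 = 0.381924.
  gamma(0) = 3 * (1 + 0.381924) = 3 * 1.381924 = 4.145772, which rounds to 4.1458.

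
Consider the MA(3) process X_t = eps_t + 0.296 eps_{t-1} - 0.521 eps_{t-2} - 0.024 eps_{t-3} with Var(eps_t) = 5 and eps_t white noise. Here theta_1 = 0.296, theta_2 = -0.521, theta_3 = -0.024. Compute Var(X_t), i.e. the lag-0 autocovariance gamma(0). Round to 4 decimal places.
\gamma(0) = 6.7982

For an MA(q) process X_t = eps_t + sum_i theta_i eps_{t-i} with
Var(eps_t) = sigma^2, the variance is
  gamma(0) = sigma^2 * (1 + sum_i theta_i^2).
  sum_i theta_i^2 = (0.296)^2 + (-0.521)^2 + (-0.024)^2 = 0.087616 + 0.271441 + 0.000576 = 0.359633.
  gamma(0) = 5 * (1 + 0.359633) = 5 * 1.359633 = 6.798165, which rounds to 6.7982.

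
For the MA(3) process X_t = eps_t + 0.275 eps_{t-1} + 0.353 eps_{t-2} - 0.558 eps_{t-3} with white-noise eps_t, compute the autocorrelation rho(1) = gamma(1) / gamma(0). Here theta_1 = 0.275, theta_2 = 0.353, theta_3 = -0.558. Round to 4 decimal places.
\rho(1) = 0.1158

For an MA(q) process with theta_0 = 1, the autocovariance is
  gamma(k) = sigma^2 * sum_{i=0..q-k} theta_i * theta_{i+k},
and rho(k) = gamma(k) / gamma(0). Sigma^2 cancels.
  numerator   = (1)*(0.275) + (0.275)*(0.353) + (0.353)*(-0.558) = 0.175101.
  denominator = (1)^2 + (0.275)^2 + (0.353)^2 + (-0.558)^2 = 1.511598.
  rho(1) = 0.175101 / 1.511598 = 0.1158.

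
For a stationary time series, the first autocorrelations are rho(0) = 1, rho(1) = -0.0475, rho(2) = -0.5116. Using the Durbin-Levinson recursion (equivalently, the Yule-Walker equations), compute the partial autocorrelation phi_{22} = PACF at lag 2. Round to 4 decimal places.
\phi_{22} = -0.5150

The PACF at lag k is phi_{kk}, the last component of the solution
to the Yule-Walker system G_k phi = r_k where
  (G_k)_{ij} = rho(|i - j|), (r_k)_i = rho(i), i,j = 1..k.
Equivalently, Durbin-Levinson gives phi_{kk} iteratively:
  phi_{11} = rho(1)
  phi_{kk} = [rho(k) - sum_{j=1..k-1} phi_{k-1,j} rho(k-j)]
            / [1 - sum_{j=1..k-1} phi_{k-1,j} rho(j)],
  phi_{k,j} = phi_{k-1,j} - phi_{kk} phi_{k-1,k-j},  j = 1..k-1.
Step k = 1:
  phi_11 = rho(1) = -0.0475.
Step k = 2:
  phi_22 = [rho(2) - phi_11 rho(1)] / [1 - phi_11 rho(1)] = [-0.5116 - (-0.0475)(-0.0475)] / [1 - (-0.0475)(-0.0475)]
         = -0.51385625 / 0.99774375 = -0.515.
Therefore phi_{22} = -0.5150.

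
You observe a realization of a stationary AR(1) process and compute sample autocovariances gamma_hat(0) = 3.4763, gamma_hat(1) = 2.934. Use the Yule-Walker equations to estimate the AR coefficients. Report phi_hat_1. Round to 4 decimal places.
\hat\phi_{1} = 0.8440

The Yule-Walker equations for an AR(p) process read, in matrix form,
  Gamma_p phi = r_p,   with   (Gamma_p)_{ij} = gamma(|i - j|),
                       (r_p)_i = gamma(i),   i,j = 1..p.
Substitute the sample gammas (Toeplitz matrix and right-hand side of size 1):
  Gamma_p = [[3.4763]]
  r_p     = [2.934]
With p = 1 this is the single equation gamma(0) phi_1 = gamma(1):
  phi_hat_1 = gamma(1) / gamma(0) = 2.934 / 3.4763 = 0.8440.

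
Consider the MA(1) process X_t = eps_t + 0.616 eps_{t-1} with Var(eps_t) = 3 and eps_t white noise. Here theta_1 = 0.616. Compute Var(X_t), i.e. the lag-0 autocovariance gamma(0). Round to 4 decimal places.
\gamma(0) = 4.1384

For an MA(q) process X_t = eps_t + sum_i theta_i eps_{t-i} with
Var(eps_t) = sigma^2, the variance is
  gamma(0) = sigma^2 * (1 + sum_i theta_i^2).
  sum_i theta_i^2 = (0.616)^2 = 0.379456.
  gamma(0) = 3 * (1 + 0.379456) = 3 * 1.379456 = 4.138368, which rounds to 4.1384.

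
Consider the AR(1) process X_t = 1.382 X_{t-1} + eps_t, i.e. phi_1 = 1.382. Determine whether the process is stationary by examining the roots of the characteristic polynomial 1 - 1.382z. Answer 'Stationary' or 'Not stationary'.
\text{Not stationary}

The AR(p) characteristic polynomial is P(z) = 1 - 1.382z.
Stationarity requires all roots to lie outside the unit circle, i.e. |z| > 1 for every root.
This is linear in z: 1 + (-1.382) z = 0  =>  z = -1/(-1.382) = 0.723589,  |z| = 0.723589.
Moduli of all roots: 0.7236.
All moduli strictly greater than 1? No.
Verdict: Not stationary.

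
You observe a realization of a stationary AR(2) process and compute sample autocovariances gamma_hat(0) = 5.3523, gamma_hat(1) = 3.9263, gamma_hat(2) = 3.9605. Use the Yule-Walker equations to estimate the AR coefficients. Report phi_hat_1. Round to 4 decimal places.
\hat\phi_{1} = 0.4130

The Yule-Walker equations for an AR(p) process read, in matrix form,
  Gamma_p phi = r_p,   with   (Gamma_p)_{ij} = gamma(|i - j|),
                       (r_p)_i = gamma(i),   i,j = 1..p.
Substitute the sample gammas (Toeplitz matrix and right-hand side of size 2):
  Gamma_p = [[5.3523, 3.9263], [3.9263, 5.3523]]
  r_p     = [3.9263, 3.9605]
Written out:
  5.3523 phi_1 + 3.9263 phi_2 = 3.9263
  3.9263 phi_1 + 5.3523 phi_2 = 3.9605
Solve by Cramer's rule:
  det = gamma(0)^2 - gamma(1)^2 = (5.3523)^2 - (3.9263)^2 = 28.64711529 - 15.41583169 = 13.2312836
  phi_hat_1 = [gamma(1) gamma(0) - gamma(1) gamma(2)] / det = [(3.9263)(5.3523) - (3.9263)(3.9605)] / 13.2312836 = 5.46462434 / 13.2312836 = 0.413
  phi_hat_2 = [gamma(0) gamma(2) - gamma(1)^2] / det = [(5.3523)(3.9605) - (3.9263)^2] / 13.2312836 = 5.78195246 / 13.2312836 = 0.437
So phi_hat = [0.4130, 0.4370].
Therefore phi_hat_1 = 0.4130.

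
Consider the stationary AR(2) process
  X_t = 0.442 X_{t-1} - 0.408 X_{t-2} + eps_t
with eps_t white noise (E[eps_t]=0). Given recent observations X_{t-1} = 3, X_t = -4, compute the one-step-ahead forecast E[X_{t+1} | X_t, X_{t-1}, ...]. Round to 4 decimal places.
E[X_{t+1} \mid \mathcal F_t] = -2.9920

For an AR(p) model X_t = c + sum_i phi_i X_{t-i} + eps_t, the
one-step-ahead conditional mean is
  E[X_{t+1} | X_t, ...] = c + sum_i phi_i X_{t+1-i}.
Substitute known values:
  E[X_{t+1} | ...] = (0.442) * (-4) + (-0.408) * (3)
                   = -2.9920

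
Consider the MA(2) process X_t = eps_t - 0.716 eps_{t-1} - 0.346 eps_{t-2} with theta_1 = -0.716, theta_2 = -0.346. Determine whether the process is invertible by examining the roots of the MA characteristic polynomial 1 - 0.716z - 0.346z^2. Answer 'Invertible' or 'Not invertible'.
\text{Not invertible}

The MA(q) characteristic polynomial is P(z) = 1 - 0.716z - 0.346z^2.
Invertibility requires all roots to lie outside the unit circle, i.e. |z| > 1 for every root.
Set 1 + (-0.716) z + (-0.346) z^2 = 0, i.e. a z^2 + b z + c = 0 with a = -0.346, b = -0.716, c = 1.
Discriminant D = b^2 - 4ac = (-0.716)^2 - 4*(-0.346)*1 = 0.512656 - (-1.384) = 1.896656.
D >= 0, so the roots are real: z = (-b +/- sqrt(D)) / (2a) = (0.716 +/- 1.377191) / (-0.692).
  z_1 = (0.716 + 1.377191) / (-0.692) = -3.0248,   |z_1| = 3.0248.
  z_2 = (0.716 - 1.377191) / (-0.692) = 0.9555,   |z_2| = 0.9555.
Moduli of all roots: 3.0248, 0.9555.
All moduli strictly greater than 1? No.
Verdict: Not invertible.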